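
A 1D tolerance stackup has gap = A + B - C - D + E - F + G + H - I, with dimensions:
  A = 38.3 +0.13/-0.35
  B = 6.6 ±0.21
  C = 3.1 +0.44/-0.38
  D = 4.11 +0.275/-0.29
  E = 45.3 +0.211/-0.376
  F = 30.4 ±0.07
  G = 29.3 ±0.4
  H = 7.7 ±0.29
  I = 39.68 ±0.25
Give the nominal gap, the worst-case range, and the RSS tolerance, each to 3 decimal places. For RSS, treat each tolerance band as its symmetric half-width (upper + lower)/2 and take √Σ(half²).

Stack each dimension's contribution:
  +A: nom +38.300 → Σnom=38.300; wc +0.130/-0.350 → slack +0.130/-0.350; half-tol=0.240, Σhalf²=0.057600
  +B: nom +6.600 → Σnom=44.900; wc +0.210/-0.210 → slack +0.340/-0.560; half-tol=0.210, Σhalf²=0.101700
  -C: nom -3.100 → Σnom=41.800; wc +0.380/-0.440 → slack +0.720/-1.000; half-tol=0.410, Σhalf²=0.269800
  -D: nom -4.110 → Σnom=37.690; wc +0.290/-0.275 → slack +1.010/-1.275; half-tol=0.282, Σhalf²=0.349606
  +E: nom +45.300 → Σnom=82.990; wc +0.211/-0.376 → slack +1.221/-1.651; half-tol=0.293, Σhalf²=0.435748
  -F: nom -30.400 → Σnom=52.590; wc +0.070/-0.070 → slack +1.291/-1.721; half-tol=0.070, Σhalf²=0.440648
  +G: nom +29.300 → Σnom=81.890; wc +0.400/-0.400 → slack +1.691/-2.121; half-tol=0.400, Σhalf²=0.600649
  +H: nom +7.700 → Σnom=89.590; wc +0.290/-0.290 → slack +1.981/-2.411; half-tol=0.290, Σhalf²=0.684748
  -I: nom -39.680 → Σnom=49.910; wc +0.250/-0.250 → slack +2.231/-2.661; half-tol=0.250, Σhalf²=0.747248
Nominal = 49.910. Worst-case = [49.910 - 2.661, 49.910 + 2.231] = [47.249, 52.141]. RSS = √0.747248 = 0.864.

nominal=49.910 wc=[47.249,52.141] rss=0.864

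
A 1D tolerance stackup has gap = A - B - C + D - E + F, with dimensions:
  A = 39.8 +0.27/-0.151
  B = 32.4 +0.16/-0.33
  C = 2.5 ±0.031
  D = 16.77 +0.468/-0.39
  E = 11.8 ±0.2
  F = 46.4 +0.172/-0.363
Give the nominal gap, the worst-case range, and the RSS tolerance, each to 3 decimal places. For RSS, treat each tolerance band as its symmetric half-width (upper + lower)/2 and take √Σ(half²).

nominal=56.270 wc=[54.975,57.741] rss=0.633

Stack each dimension's contribution:
  +A: nom +39.800 → Σnom=39.800; wc +0.270/-0.151 → slack +0.270/-0.151; half-tol=0.211, Σhalf²=0.044310
  -B: nom -32.400 → Σnom=7.400; wc +0.330/-0.160 → slack +0.600/-0.311; half-tol=0.245, Σhalf²=0.104335
  -C: nom -2.500 → Σnom=4.900; wc +0.031/-0.031 → slack +0.631/-0.342; half-tol=0.031, Σhalf²=0.105296
  +D: nom +16.770 → Σnom=21.670; wc +0.468/-0.390 → slack +1.099/-0.732; half-tol=0.429, Σhalf²=0.289337
  -E: nom -11.800 → Σnom=9.870; wc +0.200/-0.200 → slack +1.299/-0.932; half-tol=0.200, Σhalf²=0.329337
  +F: nom +46.400 → Σnom=56.270; wc +0.172/-0.363 → slack +1.471/-1.295; half-tol=0.267, Σhalf²=0.400894
Nominal = 56.270. Worst-case = [56.270 - 1.295, 56.270 + 1.471] = [54.975, 57.741]. RSS = √0.400894 = 0.633.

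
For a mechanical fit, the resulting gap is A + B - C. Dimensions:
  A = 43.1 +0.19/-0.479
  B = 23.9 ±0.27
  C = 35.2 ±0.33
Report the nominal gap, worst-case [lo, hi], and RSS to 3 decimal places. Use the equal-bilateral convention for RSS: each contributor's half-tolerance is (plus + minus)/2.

Stack each dimension's contribution:
  +A: nom +43.100 → Σnom=43.100; wc +0.190/-0.479 → slack +0.190/-0.479; half-tol=0.335, Σhalf²=0.111890
  +B: nom +23.900 → Σnom=67.000; wc +0.270/-0.270 → slack +0.460/-0.749; half-tol=0.270, Σhalf²=0.184790
  -C: nom -35.200 → Σnom=31.800; wc +0.330/-0.330 → slack +0.790/-1.079; half-tol=0.330, Σhalf²=0.293690
Nominal = 31.800. Worst-case = [31.800 - 1.079, 31.800 + 0.790] = [30.721, 32.590]. RSS = √0.293690 = 0.542.

nominal=31.800 wc=[30.721,32.590] rss=0.542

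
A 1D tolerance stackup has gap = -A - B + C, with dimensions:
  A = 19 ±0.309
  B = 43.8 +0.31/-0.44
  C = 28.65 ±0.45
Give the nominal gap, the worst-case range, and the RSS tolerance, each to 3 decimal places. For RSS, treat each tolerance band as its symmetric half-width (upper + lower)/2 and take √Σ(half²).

Stack each dimension's contribution:
  -A: nom -19.000 → Σnom=-19.000; wc +0.309/-0.309 → slack +0.309/-0.309; half-tol=0.309, Σhalf²=0.095481
  -B: nom -43.800 → Σnom=-62.800; wc +0.440/-0.310 → slack +0.749/-0.619; half-tol=0.375, Σhalf²=0.236106
  +C: nom +28.650 → Σnom=-34.150; wc +0.450/-0.450 → slack +1.199/-1.069; half-tol=0.450, Σhalf²=0.438606
Nominal = -34.150. Worst-case = [-34.150 - 1.069, -34.150 + 1.199] = [-35.219, -32.951]. RSS = √0.438606 = 0.662.

nominal=-34.150 wc=[-35.219,-32.951] rss=0.662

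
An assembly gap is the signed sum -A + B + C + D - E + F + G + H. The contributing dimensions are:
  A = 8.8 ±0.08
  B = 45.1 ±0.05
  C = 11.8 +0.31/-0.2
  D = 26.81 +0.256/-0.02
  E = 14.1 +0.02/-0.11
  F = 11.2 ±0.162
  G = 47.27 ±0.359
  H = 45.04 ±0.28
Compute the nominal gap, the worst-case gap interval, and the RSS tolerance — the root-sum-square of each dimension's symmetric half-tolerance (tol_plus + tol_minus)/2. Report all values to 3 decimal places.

nominal=164.320 wc=[163.149,165.927] rss=0.575

Stack each dimension's contribution:
  -A: nom -8.800 → Σnom=-8.800; wc +0.080/-0.080 → slack +0.080/-0.080; half-tol=0.080, Σhalf²=0.006400
  +B: nom +45.100 → Σnom=36.300; wc +0.050/-0.050 → slack +0.130/-0.130; half-tol=0.050, Σhalf²=0.008900
  +C: nom +11.800 → Σnom=48.100; wc +0.310/-0.200 → slack +0.440/-0.330; half-tol=0.255, Σhalf²=0.073925
  +D: nom +26.810 → Σnom=74.910; wc +0.256/-0.020 → slack +0.696/-0.350; half-tol=0.138, Σhalf²=0.092969
  -E: nom -14.100 → Σnom=60.810; wc +0.110/-0.020 → slack +0.806/-0.370; half-tol=0.065, Σhalf²=0.097194
  +F: nom +11.200 → Σnom=72.010; wc +0.162/-0.162 → slack +0.968/-0.532; half-tol=0.162, Σhalf²=0.123438
  +G: nom +47.270 → Σnom=119.280; wc +0.359/-0.359 → slack +1.327/-0.891; half-tol=0.359, Σhalf²=0.252319
  +H: nom +45.040 → Σnom=164.320; wc +0.280/-0.280 → slack +1.607/-1.171; half-tol=0.280, Σhalf²=0.330719
Nominal = 164.320. Worst-case = [164.320 - 1.171, 164.320 + 1.607] = [163.149, 165.927]. RSS = √0.330719 = 0.575.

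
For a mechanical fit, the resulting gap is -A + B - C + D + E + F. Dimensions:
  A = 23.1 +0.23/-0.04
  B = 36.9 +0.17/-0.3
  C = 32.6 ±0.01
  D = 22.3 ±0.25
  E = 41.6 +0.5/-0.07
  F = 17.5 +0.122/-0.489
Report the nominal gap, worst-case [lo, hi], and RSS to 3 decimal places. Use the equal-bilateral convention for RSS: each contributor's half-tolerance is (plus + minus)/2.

Stack each dimension's contribution:
  -A: nom -23.100 → Σnom=-23.100; wc +0.040/-0.230 → slack +0.040/-0.230; half-tol=0.135, Σhalf²=0.018225
  +B: nom +36.900 → Σnom=13.800; wc +0.170/-0.300 → slack +0.210/-0.530; half-tol=0.235, Σhalf²=0.073450
  -C: nom -32.600 → Σnom=-18.800; wc +0.010/-0.010 → slack +0.220/-0.540; half-tol=0.010, Σhalf²=0.073550
  +D: nom +22.300 → Σnom=3.500; wc +0.250/-0.250 → slack +0.470/-0.790; half-tol=0.250, Σhalf²=0.136050
  +E: nom +41.600 → Σnom=45.100; wc +0.500/-0.070 → slack +0.970/-0.860; half-tol=0.285, Σhalf²=0.217275
  +F: nom +17.500 → Σnom=62.600; wc +0.122/-0.489 → slack +1.092/-1.349; half-tol=0.305, Σhalf²=0.310605
Nominal = 62.600. Worst-case = [62.600 - 1.349, 62.600 + 1.092] = [61.251, 63.692]. RSS = √0.310605 = 0.557.

nominal=62.600 wc=[61.251,63.692] rss=0.557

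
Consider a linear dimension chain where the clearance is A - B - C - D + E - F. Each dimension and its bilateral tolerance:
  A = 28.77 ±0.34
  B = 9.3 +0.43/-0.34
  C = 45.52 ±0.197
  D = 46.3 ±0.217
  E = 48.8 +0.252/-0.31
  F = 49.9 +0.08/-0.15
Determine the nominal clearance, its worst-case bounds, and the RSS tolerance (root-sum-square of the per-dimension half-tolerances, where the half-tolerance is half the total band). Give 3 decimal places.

nominal=-73.450 wc=[-75.024,-71.954] rss=0.665

Stack each dimension's contribution:
  +A: nom +28.770 → Σnom=28.770; wc +0.340/-0.340 → slack +0.340/-0.340; half-tol=0.340, Σhalf²=0.115600
  -B: nom -9.300 → Σnom=19.470; wc +0.340/-0.430 → slack +0.680/-0.770; half-tol=0.385, Σhalf²=0.263825
  -C: nom -45.520 → Σnom=-26.050; wc +0.197/-0.197 → slack +0.877/-0.967; half-tol=0.197, Σhalf²=0.302634
  -D: nom -46.300 → Σnom=-72.350; wc +0.217/-0.217 → slack +1.094/-1.184; half-tol=0.217, Σhalf²=0.349723
  +E: nom +48.800 → Σnom=-23.550; wc +0.252/-0.310 → slack +1.346/-1.494; half-tol=0.281, Σhalf²=0.428684
  -F: nom -49.900 → Σnom=-73.450; wc +0.150/-0.080 → slack +1.496/-1.574; half-tol=0.115, Σhalf²=0.441909
Nominal = -73.450. Worst-case = [-73.450 - 1.574, -73.450 + 1.496] = [-75.024, -71.954]. RSS = √0.441909 = 0.665.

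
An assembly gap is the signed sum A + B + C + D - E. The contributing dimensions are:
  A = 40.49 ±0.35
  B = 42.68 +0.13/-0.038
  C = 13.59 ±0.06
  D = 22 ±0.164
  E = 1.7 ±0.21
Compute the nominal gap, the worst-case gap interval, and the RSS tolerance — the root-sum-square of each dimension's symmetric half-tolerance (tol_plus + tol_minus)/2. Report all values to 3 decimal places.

nominal=117.060 wc=[116.238,117.974] rss=0.452

Stack each dimension's contribution:
  +A: nom +40.490 → Σnom=40.490; wc +0.350/-0.350 → slack +0.350/-0.350; half-tol=0.350, Σhalf²=0.122500
  +B: nom +42.680 → Σnom=83.170; wc +0.130/-0.038 → slack +0.480/-0.388; half-tol=0.084, Σhalf²=0.129556
  +C: nom +13.590 → Σnom=96.760; wc +0.060/-0.060 → slack +0.540/-0.448; half-tol=0.060, Σhalf²=0.133156
  +D: nom +22.000 → Σnom=118.760; wc +0.164/-0.164 → slack +0.704/-0.612; half-tol=0.164, Σhalf²=0.160052
  -E: nom -1.700 → Σnom=117.060; wc +0.210/-0.210 → slack +0.914/-0.822; half-tol=0.210, Σhalf²=0.204152
Nominal = 117.060. Worst-case = [117.060 - 0.822, 117.060 + 0.914] = [116.238, 117.974]. RSS = √0.204152 = 0.452.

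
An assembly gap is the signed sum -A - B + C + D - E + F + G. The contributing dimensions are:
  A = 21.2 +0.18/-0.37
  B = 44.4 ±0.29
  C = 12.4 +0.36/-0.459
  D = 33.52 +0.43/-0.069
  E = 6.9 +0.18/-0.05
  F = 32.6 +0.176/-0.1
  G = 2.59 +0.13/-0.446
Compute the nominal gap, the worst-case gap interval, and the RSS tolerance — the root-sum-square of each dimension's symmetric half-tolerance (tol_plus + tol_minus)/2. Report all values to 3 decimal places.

nominal=8.610 wc=[6.886,10.416] rss=0.711

Stack each dimension's contribution:
  -A: nom -21.200 → Σnom=-21.200; wc +0.370/-0.180 → slack +0.370/-0.180; half-tol=0.275, Σhalf²=0.075625
  -B: nom -44.400 → Σnom=-65.600; wc +0.290/-0.290 → slack +0.660/-0.470; half-tol=0.290, Σhalf²=0.159725
  +C: nom +12.400 → Σnom=-53.200; wc +0.360/-0.459 → slack +1.020/-0.929; half-tol=0.409, Σhalf²=0.327415
  +D: nom +33.520 → Σnom=-19.680; wc +0.430/-0.069 → slack +1.450/-0.998; half-tol=0.249, Σhalf²=0.389665
  -E: nom -6.900 → Σnom=-26.580; wc +0.050/-0.180 → slack +1.500/-1.178; half-tol=0.115, Σhalf²=0.402890
  +F: nom +32.600 → Σnom=6.020; wc +0.176/-0.100 → slack +1.676/-1.278; half-tol=0.138, Σhalf²=0.421934
  +G: nom +2.590 → Σnom=8.610; wc +0.130/-0.446 → slack +1.806/-1.724; half-tol=0.288, Σhalf²=0.504879
Nominal = 8.610. Worst-case = [8.610 - 1.724, 8.610 + 1.806] = [6.886, 10.416]. RSS = √0.504879 = 0.711.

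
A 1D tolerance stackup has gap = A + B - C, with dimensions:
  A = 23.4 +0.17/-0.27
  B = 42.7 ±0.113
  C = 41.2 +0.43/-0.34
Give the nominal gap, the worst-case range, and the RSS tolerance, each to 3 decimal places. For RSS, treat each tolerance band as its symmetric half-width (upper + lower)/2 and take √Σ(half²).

Stack each dimension's contribution:
  +A: nom +23.400 → Σnom=23.400; wc +0.170/-0.270 → slack +0.170/-0.270; half-tol=0.220, Σhalf²=0.048400
  +B: nom +42.700 → Σnom=66.100; wc +0.113/-0.113 → slack +0.283/-0.383; half-tol=0.113, Σhalf²=0.061169
  -C: nom -41.200 → Σnom=24.900; wc +0.340/-0.430 → slack +0.623/-0.813; half-tol=0.385, Σhalf²=0.209394
Nominal = 24.900. Worst-case = [24.900 - 0.813, 24.900 + 0.623] = [24.087, 25.523]. RSS = √0.209394 = 0.458.

nominal=24.900 wc=[24.087,25.523] rss=0.458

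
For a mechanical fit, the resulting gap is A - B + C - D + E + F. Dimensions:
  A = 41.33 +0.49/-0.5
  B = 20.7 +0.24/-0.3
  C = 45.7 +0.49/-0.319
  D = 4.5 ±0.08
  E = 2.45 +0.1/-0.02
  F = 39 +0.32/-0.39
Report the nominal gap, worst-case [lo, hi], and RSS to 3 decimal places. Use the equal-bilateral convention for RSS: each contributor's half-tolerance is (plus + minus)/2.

Stack each dimension's contribution:
  +A: nom +41.330 → Σnom=41.330; wc +0.490/-0.500 → slack +0.490/-0.500; half-tol=0.495, Σhalf²=0.245025
  -B: nom -20.700 → Σnom=20.630; wc +0.300/-0.240 → slack +0.790/-0.740; half-tol=0.270, Σhalf²=0.317925
  +C: nom +45.700 → Σnom=66.330; wc +0.490/-0.319 → slack +1.280/-1.059; half-tol=0.404, Σhalf²=0.481545
  -D: nom -4.500 → Σnom=61.830; wc +0.080/-0.080 → slack +1.360/-1.139; half-tol=0.080, Σhalf²=0.487945
  +E: nom +2.450 → Σnom=64.280; wc +0.100/-0.020 → slack +1.460/-1.159; half-tol=0.060, Σhalf²=0.491545
  +F: nom +39.000 → Σnom=103.280; wc +0.320/-0.390 → slack +1.780/-1.549; half-tol=0.355, Σhalf²=0.617570
Nominal = 103.280. Worst-case = [103.280 - 1.549, 103.280 + 1.780] = [101.731, 105.060]. RSS = √0.617570 = 0.786.

nominal=103.280 wc=[101.731,105.060] rss=0.786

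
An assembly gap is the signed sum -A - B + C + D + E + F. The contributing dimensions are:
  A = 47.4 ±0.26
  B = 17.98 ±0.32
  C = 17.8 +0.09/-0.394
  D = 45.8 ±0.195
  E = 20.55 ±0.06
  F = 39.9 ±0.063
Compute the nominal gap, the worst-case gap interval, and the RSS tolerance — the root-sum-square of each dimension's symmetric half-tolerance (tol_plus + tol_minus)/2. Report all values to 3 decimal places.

nominal=58.670 wc=[57.378,59.658] rss=0.524

Stack each dimension's contribution:
  -A: nom -47.400 → Σnom=-47.400; wc +0.260/-0.260 → slack +0.260/-0.260; half-tol=0.260, Σhalf²=0.067600
  -B: nom -17.980 → Σnom=-65.380; wc +0.320/-0.320 → slack +0.580/-0.580; half-tol=0.320, Σhalf²=0.170000
  +C: nom +17.800 → Σnom=-47.580; wc +0.090/-0.394 → slack +0.670/-0.974; half-tol=0.242, Σhalf²=0.228564
  +D: nom +45.800 → Σnom=-1.780; wc +0.195/-0.195 → slack +0.865/-1.169; half-tol=0.195, Σhalf²=0.266589
  +E: nom +20.550 → Σnom=18.770; wc +0.060/-0.060 → slack +0.925/-1.229; half-tol=0.060, Σhalf²=0.270189
  +F: nom +39.900 → Σnom=58.670; wc +0.063/-0.063 → slack +0.988/-1.292; half-tol=0.063, Σhalf²=0.274158
Nominal = 58.670. Worst-case = [58.670 - 1.292, 58.670 + 0.988] = [57.378, 59.658]. RSS = √0.274158 = 0.524.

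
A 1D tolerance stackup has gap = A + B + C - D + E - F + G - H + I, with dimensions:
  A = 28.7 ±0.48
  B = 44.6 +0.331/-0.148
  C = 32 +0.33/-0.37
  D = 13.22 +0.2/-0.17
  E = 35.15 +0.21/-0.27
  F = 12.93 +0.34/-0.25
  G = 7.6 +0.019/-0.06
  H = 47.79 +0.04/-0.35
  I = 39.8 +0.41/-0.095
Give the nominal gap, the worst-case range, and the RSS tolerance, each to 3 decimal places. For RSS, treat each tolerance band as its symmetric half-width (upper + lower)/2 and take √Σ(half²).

Stack each dimension's contribution:
  +A: nom +28.700 → Σnom=28.700; wc +0.480/-0.480 → slack +0.480/-0.480; half-tol=0.480, Σhalf²=0.230400
  +B: nom +44.600 → Σnom=73.300; wc +0.331/-0.148 → slack +0.811/-0.628; half-tol=0.239, Σhalf²=0.287760
  +C: nom +32.000 → Σnom=105.300; wc +0.330/-0.370 → slack +1.141/-0.998; half-tol=0.350, Σhalf²=0.410260
  -D: nom -13.220 → Σnom=92.080; wc +0.170/-0.200 → slack +1.311/-1.198; half-tol=0.185, Σhalf²=0.444485
  +E: nom +35.150 → Σnom=127.230; wc +0.210/-0.270 → slack +1.521/-1.468; half-tol=0.240, Σhalf²=0.502085
  -F: nom -12.930 → Σnom=114.300; wc +0.250/-0.340 → slack +1.771/-1.808; half-tol=0.295, Σhalf²=0.589110
  +G: nom +7.600 → Σnom=121.900; wc +0.019/-0.060 → slack +1.790/-1.868; half-tol=0.040, Σhalf²=0.590671
  -H: nom -47.790 → Σnom=74.110; wc +0.350/-0.040 → slack +2.140/-1.908; half-tol=0.195, Σhalf²=0.628696
  +I: nom +39.800 → Σnom=113.910; wc +0.410/-0.095 → slack +2.550/-2.003; half-tol=0.253, Σhalf²=0.692452
Nominal = 113.910. Worst-case = [113.910 - 2.003, 113.910 + 2.550] = [111.907, 116.460]. RSS = √0.692452 = 0.832.

nominal=113.910 wc=[111.907,116.460] rss=0.832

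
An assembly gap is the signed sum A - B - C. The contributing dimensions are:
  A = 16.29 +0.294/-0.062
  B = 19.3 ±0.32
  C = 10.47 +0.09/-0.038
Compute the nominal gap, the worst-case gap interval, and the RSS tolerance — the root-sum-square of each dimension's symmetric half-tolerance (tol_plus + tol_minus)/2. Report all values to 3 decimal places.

Stack each dimension's contribution:
  +A: nom +16.290 → Σnom=16.290; wc +0.294/-0.062 → slack +0.294/-0.062; half-tol=0.178, Σhalf²=0.031684
  -B: nom -19.300 → Σnom=-3.010; wc +0.320/-0.320 → slack +0.614/-0.382; half-tol=0.320, Σhalf²=0.134084
  -C: nom -10.470 → Σnom=-13.480; wc +0.038/-0.090 → slack +0.652/-0.472; half-tol=0.064, Σhalf²=0.138180
Nominal = -13.480. Worst-case = [-13.480 - 0.472, -13.480 + 0.652] = [-13.952, -12.828]. RSS = √0.138180 = 0.372.

nominal=-13.480 wc=[-13.952,-12.828] rss=0.372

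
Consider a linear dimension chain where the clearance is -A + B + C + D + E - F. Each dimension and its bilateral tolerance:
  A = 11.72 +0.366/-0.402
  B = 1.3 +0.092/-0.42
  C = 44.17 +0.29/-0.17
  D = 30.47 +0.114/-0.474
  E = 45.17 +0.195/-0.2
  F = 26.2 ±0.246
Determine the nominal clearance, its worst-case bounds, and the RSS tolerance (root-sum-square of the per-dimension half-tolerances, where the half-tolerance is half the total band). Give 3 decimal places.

nominal=83.190 wc=[81.314,84.529] rss=0.672

Stack each dimension's contribution:
  -A: nom -11.720 → Σnom=-11.720; wc +0.402/-0.366 → slack +0.402/-0.366; half-tol=0.384, Σhalf²=0.147456
  +B: nom +1.300 → Σnom=-10.420; wc +0.092/-0.420 → slack +0.494/-0.786; half-tol=0.256, Σhalf²=0.212992
  +C: nom +44.170 → Σnom=33.750; wc +0.290/-0.170 → slack +0.784/-0.956; half-tol=0.230, Σhalf²=0.265892
  +D: nom +30.470 → Σnom=64.220; wc +0.114/-0.474 → slack +0.898/-1.430; half-tol=0.294, Σhalf²=0.352328
  +E: nom +45.170 → Σnom=109.390; wc +0.195/-0.200 → slack +1.093/-1.630; half-tol=0.198, Σhalf²=0.391334
  -F: nom -26.200 → Σnom=83.190; wc +0.246/-0.246 → slack +1.339/-1.876; half-tol=0.246, Σhalf²=0.451850
Nominal = 83.190. Worst-case = [83.190 - 1.876, 83.190 + 1.339] = [81.314, 84.529]. RSS = √0.451850 = 0.672.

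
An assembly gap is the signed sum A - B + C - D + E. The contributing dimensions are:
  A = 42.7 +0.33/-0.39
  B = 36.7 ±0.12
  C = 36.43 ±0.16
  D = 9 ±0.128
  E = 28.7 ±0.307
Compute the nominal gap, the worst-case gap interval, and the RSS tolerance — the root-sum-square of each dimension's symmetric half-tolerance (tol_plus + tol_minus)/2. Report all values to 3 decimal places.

Stack each dimension's contribution:
  +A: nom +42.700 → Σnom=42.700; wc +0.330/-0.390 → slack +0.330/-0.390; half-tol=0.360, Σhalf²=0.129600
  -B: nom -36.700 → Σnom=6.000; wc +0.120/-0.120 → slack +0.450/-0.510; half-tol=0.120, Σhalf²=0.144000
  +C: nom +36.430 → Σnom=42.430; wc +0.160/-0.160 → slack +0.610/-0.670; half-tol=0.160, Σhalf²=0.169600
  -D: nom -9.000 → Σnom=33.430; wc +0.128/-0.128 → slack +0.738/-0.798; half-tol=0.128, Σhalf²=0.185984
  +E: nom +28.700 → Σnom=62.130; wc +0.307/-0.307 → slack +1.045/-1.105; half-tol=0.307, Σhalf²=0.280233
Nominal = 62.130. Worst-case = [62.130 - 1.105, 62.130 + 1.045] = [61.025, 63.175]. RSS = √0.280233 = 0.529.

nominal=62.130 wc=[61.025,63.175] rss=0.529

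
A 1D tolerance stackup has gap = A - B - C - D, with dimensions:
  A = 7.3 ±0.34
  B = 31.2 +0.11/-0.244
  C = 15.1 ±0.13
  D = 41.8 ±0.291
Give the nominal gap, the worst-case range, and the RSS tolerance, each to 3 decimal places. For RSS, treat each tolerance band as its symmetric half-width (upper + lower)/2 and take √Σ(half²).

nominal=-80.800 wc=[-81.671,-79.795] rss=0.499

Stack each dimension's contribution:
  +A: nom +7.300 → Σnom=7.300; wc +0.340/-0.340 → slack +0.340/-0.340; half-tol=0.340, Σhalf²=0.115600
  -B: nom -31.200 → Σnom=-23.900; wc +0.244/-0.110 → slack +0.584/-0.450; half-tol=0.177, Σhalf²=0.146929
  -C: nom -15.100 → Σnom=-39.000; wc +0.130/-0.130 → slack +0.714/-0.580; half-tol=0.130, Σhalf²=0.163829
  -D: nom -41.800 → Σnom=-80.800; wc +0.291/-0.291 → slack +1.005/-0.871; half-tol=0.291, Σhalf²=0.248510
Nominal = -80.800. Worst-case = [-80.800 - 0.871, -80.800 + 1.005] = [-81.671, -79.795]. RSS = √0.248510 = 0.499.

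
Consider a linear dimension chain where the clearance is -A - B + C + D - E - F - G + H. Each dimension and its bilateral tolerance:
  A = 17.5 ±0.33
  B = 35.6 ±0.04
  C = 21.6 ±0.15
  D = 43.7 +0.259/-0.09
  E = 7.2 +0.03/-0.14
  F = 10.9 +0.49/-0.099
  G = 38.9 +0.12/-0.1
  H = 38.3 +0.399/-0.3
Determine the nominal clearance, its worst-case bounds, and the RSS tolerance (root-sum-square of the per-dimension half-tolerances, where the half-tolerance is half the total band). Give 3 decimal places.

Stack each dimension's contribution:
  -A: nom -17.500 → Σnom=-17.500; wc +0.330/-0.330 → slack +0.330/-0.330; half-tol=0.330, Σhalf²=0.108900
  -B: nom -35.600 → Σnom=-53.100; wc +0.040/-0.040 → slack +0.370/-0.370; half-tol=0.040, Σhalf²=0.110500
  +C: nom +21.600 → Σnom=-31.500; wc +0.150/-0.150 → slack +0.520/-0.520; half-tol=0.150, Σhalf²=0.133000
  +D: nom +43.700 → Σnom=12.200; wc +0.259/-0.090 → slack +0.779/-0.610; half-tol=0.174, Σhalf²=0.163450
  -E: nom -7.200 → Σnom=5.000; wc +0.140/-0.030 → slack +0.919/-0.640; half-tol=0.085, Σhalf²=0.170675
  -F: nom -10.900 → Σnom=-5.900; wc +0.099/-0.490 → slack +1.018/-1.130; half-tol=0.294, Σhalf²=0.257406
  -G: nom -38.900 → Σnom=-44.800; wc +0.100/-0.120 → slack +1.118/-1.250; half-tol=0.110, Σhalf²=0.269506
  +H: nom +38.300 → Σnom=-6.500; wc +0.399/-0.300 → slack +1.517/-1.550; half-tol=0.350, Σhalf²=0.391656
Nominal = -6.500. Worst-case = [-6.500 - 1.550, -6.500 + 1.517] = [-8.050, -4.983]. RSS = √0.391656 = 0.626.

nominal=-6.500 wc=[-8.050,-4.983] rss=0.626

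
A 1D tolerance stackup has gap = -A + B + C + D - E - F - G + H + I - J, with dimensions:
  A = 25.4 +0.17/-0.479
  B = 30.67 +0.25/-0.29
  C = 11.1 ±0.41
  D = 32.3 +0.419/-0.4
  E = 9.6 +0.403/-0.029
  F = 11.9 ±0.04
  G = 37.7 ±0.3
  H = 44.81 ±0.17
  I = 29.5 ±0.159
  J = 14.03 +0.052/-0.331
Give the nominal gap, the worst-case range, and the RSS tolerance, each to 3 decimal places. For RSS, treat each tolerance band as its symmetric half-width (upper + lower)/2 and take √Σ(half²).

Stack each dimension's contribution:
  -A: nom -25.400 → Σnom=-25.400; wc +0.479/-0.170 → slack +0.479/-0.170; half-tol=0.325, Σhalf²=0.105300
  +B: nom +30.670 → Σnom=5.270; wc +0.250/-0.290 → slack +0.729/-0.460; half-tol=0.270, Σhalf²=0.178200
  +C: nom +11.100 → Σnom=16.370; wc +0.410/-0.410 → slack +1.139/-0.870; half-tol=0.410, Σhalf²=0.346300
  +D: nom +32.300 → Σnom=48.670; wc +0.419/-0.400 → slack +1.558/-1.270; half-tol=0.409, Σhalf²=0.513991
  -E: nom -9.600 → Σnom=39.070; wc +0.029/-0.403 → slack +1.587/-1.673; half-tol=0.216, Σhalf²=0.560647
  -F: nom -11.900 → Σnom=27.170; wc +0.040/-0.040 → slack +1.627/-1.713; half-tol=0.040, Σhalf²=0.562247
  -G: nom -37.700 → Σnom=-10.530; wc +0.300/-0.300 → slack +1.927/-2.013; half-tol=0.300, Σhalf²=0.652247
  +H: nom +44.810 → Σnom=34.280; wc +0.170/-0.170 → slack +2.097/-2.183; half-tol=0.170, Σhalf²=0.681147
  +I: nom +29.500 → Σnom=63.780; wc +0.159/-0.159 → slack +2.256/-2.342; half-tol=0.159, Σhalf²=0.706428
  -J: nom -14.030 → Σnom=49.750; wc +0.331/-0.052 → slack +2.587/-2.394; half-tol=0.192, Σhalf²=0.743100
Nominal = 49.750. Worst-case = [49.750 - 2.394, 49.750 + 2.587] = [47.356, 52.337]. RSS = √0.743100 = 0.862.

nominal=49.750 wc=[47.356,52.337] rss=0.862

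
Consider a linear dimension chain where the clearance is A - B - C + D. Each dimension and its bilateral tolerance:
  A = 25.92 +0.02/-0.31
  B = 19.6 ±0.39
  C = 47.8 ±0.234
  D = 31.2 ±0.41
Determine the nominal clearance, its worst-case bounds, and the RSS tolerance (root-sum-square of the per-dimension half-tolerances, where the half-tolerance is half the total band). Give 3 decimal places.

nominal=-10.280 wc=[-11.624,-9.226] rss=0.634

Stack each dimension's contribution:
  +A: nom +25.920 → Σnom=25.920; wc +0.020/-0.310 → slack +0.020/-0.310; half-tol=0.165, Σhalf²=0.027225
  -B: nom -19.600 → Σnom=6.320; wc +0.390/-0.390 → slack +0.410/-0.700; half-tol=0.390, Σhalf²=0.179325
  -C: nom -47.800 → Σnom=-41.480; wc +0.234/-0.234 → slack +0.644/-0.934; half-tol=0.234, Σhalf²=0.234081
  +D: nom +31.200 → Σnom=-10.280; wc +0.410/-0.410 → slack +1.054/-1.344; half-tol=0.410, Σhalf²=0.402181
Nominal = -10.280. Worst-case = [-10.280 - 1.344, -10.280 + 1.054] = [-11.624, -9.226]. RSS = √0.402181 = 0.634.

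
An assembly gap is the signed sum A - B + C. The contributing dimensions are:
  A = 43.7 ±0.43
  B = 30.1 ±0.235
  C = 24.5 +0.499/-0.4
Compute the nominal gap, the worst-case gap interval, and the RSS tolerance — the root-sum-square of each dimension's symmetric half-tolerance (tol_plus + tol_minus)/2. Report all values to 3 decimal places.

Stack each dimension's contribution:
  +A: nom +43.700 → Σnom=43.700; wc +0.430/-0.430 → slack +0.430/-0.430; half-tol=0.430, Σhalf²=0.184900
  -B: nom -30.100 → Σnom=13.600; wc +0.235/-0.235 → slack +0.665/-0.665; half-tol=0.235, Σhalf²=0.240125
  +C: nom +24.500 → Σnom=38.100; wc +0.499/-0.400 → slack +1.164/-1.065; half-tol=0.450, Σhalf²=0.442175
Nominal = 38.100. Worst-case = [38.100 - 1.065, 38.100 + 1.164] = [37.035, 39.264]. RSS = √0.442175 = 0.665.

nominal=38.100 wc=[37.035,39.264] rss=0.665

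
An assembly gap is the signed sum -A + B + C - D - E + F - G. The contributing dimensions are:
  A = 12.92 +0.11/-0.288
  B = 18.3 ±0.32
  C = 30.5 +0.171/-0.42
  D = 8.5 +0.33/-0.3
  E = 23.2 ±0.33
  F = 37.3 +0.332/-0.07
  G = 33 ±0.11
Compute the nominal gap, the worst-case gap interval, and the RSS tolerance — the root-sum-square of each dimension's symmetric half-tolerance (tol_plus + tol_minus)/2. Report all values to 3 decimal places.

nominal=8.480 wc=[6.790,10.331] rss=0.700

Stack each dimension's contribution:
  -A: nom -12.920 → Σnom=-12.920; wc +0.288/-0.110 → slack +0.288/-0.110; half-tol=0.199, Σhalf²=0.039601
  +B: nom +18.300 → Σnom=5.380; wc +0.320/-0.320 → slack +0.608/-0.430; half-tol=0.320, Σhalf²=0.142001
  +C: nom +30.500 → Σnom=35.880; wc +0.171/-0.420 → slack +0.779/-0.850; half-tol=0.295, Σhalf²=0.229321
  -D: nom -8.500 → Σnom=27.380; wc +0.300/-0.330 → slack +1.079/-1.180; half-tol=0.315, Σhalf²=0.328546
  -E: nom -23.200 → Σnom=4.180; wc +0.330/-0.330 → slack +1.409/-1.510; half-tol=0.330, Σhalf²=0.437446
  +F: nom +37.300 → Σnom=41.480; wc +0.332/-0.070 → slack +1.741/-1.580; half-tol=0.201, Σhalf²=0.477847
  -G: nom -33.000 → Σnom=8.480; wc +0.110/-0.110 → slack +1.851/-1.690; half-tol=0.110, Σhalf²=0.489947
Nominal = 8.480. Worst-case = [8.480 - 1.690, 8.480 + 1.851] = [6.790, 10.331]. RSS = √0.489947 = 0.700.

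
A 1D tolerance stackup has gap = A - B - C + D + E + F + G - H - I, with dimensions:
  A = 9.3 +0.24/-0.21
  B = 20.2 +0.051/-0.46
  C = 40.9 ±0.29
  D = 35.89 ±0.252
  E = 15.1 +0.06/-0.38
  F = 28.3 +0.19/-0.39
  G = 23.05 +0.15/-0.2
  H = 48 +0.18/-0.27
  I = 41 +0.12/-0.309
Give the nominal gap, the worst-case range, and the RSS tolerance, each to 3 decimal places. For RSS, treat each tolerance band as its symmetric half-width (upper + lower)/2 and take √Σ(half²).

Stack each dimension's contribution:
  +A: nom +9.300 → Σnom=9.300; wc +0.240/-0.210 → slack +0.240/-0.210; half-tol=0.225, Σhalf²=0.050625
  -B: nom -20.200 → Σnom=-10.900; wc +0.460/-0.051 → slack +0.700/-0.261; half-tol=0.256, Σhalf²=0.115905
  -C: nom -40.900 → Σnom=-51.800; wc +0.290/-0.290 → slack +0.990/-0.551; half-tol=0.290, Σhalf²=0.200005
  +D: nom +35.890 → Σnom=-15.910; wc +0.252/-0.252 → slack +1.242/-0.803; half-tol=0.252, Σhalf²=0.263509
  +E: nom +15.100 → Σnom=-0.810; wc +0.060/-0.380 → slack +1.302/-1.183; half-tol=0.220, Σhalf²=0.311909
  +F: nom +28.300 → Σnom=27.490; wc +0.190/-0.390 → slack +1.492/-1.573; half-tol=0.290, Σhalf²=0.396009
  +G: nom +23.050 → Σnom=50.540; wc +0.150/-0.200 → slack +1.642/-1.773; half-tol=0.175, Σhalf²=0.426634
  -H: nom -48.000 → Σnom=2.540; wc +0.270/-0.180 → slack +1.912/-1.953; half-tol=0.225, Σhalf²=0.477259
  -I: nom -41.000 → Σnom=-38.460; wc +0.309/-0.120 → slack +2.221/-2.073; half-tol=0.214, Σhalf²=0.523270
Nominal = -38.460. Worst-case = [-38.460 - 2.073, -38.460 + 2.221] = [-40.533, -36.239]. RSS = √0.523270 = 0.723.

nominal=-38.460 wc=[-40.533,-36.239] rss=0.723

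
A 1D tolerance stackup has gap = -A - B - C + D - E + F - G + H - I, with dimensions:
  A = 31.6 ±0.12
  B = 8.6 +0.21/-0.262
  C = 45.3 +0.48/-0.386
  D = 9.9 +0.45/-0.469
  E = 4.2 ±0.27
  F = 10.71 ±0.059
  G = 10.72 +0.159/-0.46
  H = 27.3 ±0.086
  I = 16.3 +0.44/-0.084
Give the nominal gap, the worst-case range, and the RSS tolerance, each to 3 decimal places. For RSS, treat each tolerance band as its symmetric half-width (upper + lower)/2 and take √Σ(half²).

Stack each dimension's contribution:
  -A: nom -31.600 → Σnom=-31.600; wc +0.120/-0.120 → slack +0.120/-0.120; half-tol=0.120, Σhalf²=0.014400
  -B: nom -8.600 → Σnom=-40.200; wc +0.262/-0.210 → slack +0.382/-0.330; half-tol=0.236, Σhalf²=0.070096
  -C: nom -45.300 → Σnom=-85.500; wc +0.386/-0.480 → slack +0.768/-0.810; half-tol=0.433, Σhalf²=0.257585
  +D: nom +9.900 → Σnom=-75.600; wc +0.450/-0.469 → slack +1.218/-1.279; half-tol=0.460, Σhalf²=0.468725
  -E: nom -4.200 → Σnom=-79.800; wc +0.270/-0.270 → slack +1.488/-1.549; half-tol=0.270, Σhalf²=0.541625
  +F: nom +10.710 → Σnom=-69.090; wc +0.059/-0.059 → slack +1.547/-1.608; half-tol=0.059, Σhalf²=0.545106
  -G: nom -10.720 → Σnom=-79.810; wc +0.460/-0.159 → slack +2.007/-1.767; half-tol=0.309, Σhalf²=0.640896
  +H: nom +27.300 → Σnom=-52.510; wc +0.086/-0.086 → slack +2.093/-1.853; half-tol=0.086, Σhalf²=0.648292
  -I: nom -16.300 → Σnom=-68.810; wc +0.084/-0.440 → slack +2.177/-2.293; half-tol=0.262, Σhalf²=0.716936
Nominal = -68.810. Worst-case = [-68.810 - 2.293, -68.810 + 2.177] = [-71.103, -66.633]. RSS = √0.716936 = 0.847.

nominal=-68.810 wc=[-71.103,-66.633] rss=0.847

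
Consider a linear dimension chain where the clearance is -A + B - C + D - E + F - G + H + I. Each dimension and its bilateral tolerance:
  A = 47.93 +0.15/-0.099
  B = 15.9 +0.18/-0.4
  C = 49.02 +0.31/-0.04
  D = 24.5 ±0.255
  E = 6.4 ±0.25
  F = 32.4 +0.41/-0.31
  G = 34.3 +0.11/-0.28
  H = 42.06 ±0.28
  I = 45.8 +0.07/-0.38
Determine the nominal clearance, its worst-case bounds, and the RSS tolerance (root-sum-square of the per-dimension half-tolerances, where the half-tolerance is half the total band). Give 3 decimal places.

nominal=23.010 wc=[20.565,24.874] rss=0.745

Stack each dimension's contribution:
  -A: nom -47.930 → Σnom=-47.930; wc +0.099/-0.150 → slack +0.099/-0.150; half-tol=0.124, Σhalf²=0.015500
  +B: nom +15.900 → Σnom=-32.030; wc +0.180/-0.400 → slack +0.279/-0.550; half-tol=0.290, Σhalf²=0.099600
  -C: nom -49.020 → Σnom=-81.050; wc +0.040/-0.310 → slack +0.319/-0.860; half-tol=0.175, Σhalf²=0.130225
  +D: nom +24.500 → Σnom=-56.550; wc +0.255/-0.255 → slack +0.574/-1.115; half-tol=0.255, Σhalf²=0.195250
  -E: nom -6.400 → Σnom=-62.950; wc +0.250/-0.250 → slack +0.824/-1.365; half-tol=0.250, Σhalf²=0.257750
  +F: nom +32.400 → Σnom=-30.550; wc +0.410/-0.310 → slack +1.234/-1.675; half-tol=0.360, Σhalf²=0.387350
  -G: nom -34.300 → Σnom=-64.850; wc +0.280/-0.110 → slack +1.514/-1.785; half-tol=0.195, Σhalf²=0.425375
  +H: nom +42.060 → Σnom=-22.790; wc +0.280/-0.280 → slack +1.794/-2.065; half-tol=0.280, Σhalf²=0.503775
  +I: nom +45.800 → Σnom=23.010; wc +0.070/-0.380 → slack +1.864/-2.445; half-tol=0.225, Σhalf²=0.554400
Nominal = 23.010. Worst-case = [23.010 - 2.445, 23.010 + 1.864] = [20.565, 24.874]. RSS = √0.554400 = 0.745.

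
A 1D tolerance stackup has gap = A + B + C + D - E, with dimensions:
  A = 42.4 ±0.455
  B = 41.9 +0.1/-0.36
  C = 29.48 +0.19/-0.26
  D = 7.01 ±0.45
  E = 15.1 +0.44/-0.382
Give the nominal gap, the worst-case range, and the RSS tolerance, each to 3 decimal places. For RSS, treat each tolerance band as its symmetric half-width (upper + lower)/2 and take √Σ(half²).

nominal=105.690 wc=[103.725,107.267] rss=0.826

Stack each dimension's contribution:
  +A: nom +42.400 → Σnom=42.400; wc +0.455/-0.455 → slack +0.455/-0.455; half-tol=0.455, Σhalf²=0.207025
  +B: nom +41.900 → Σnom=84.300; wc +0.100/-0.360 → slack +0.555/-0.815; half-tol=0.230, Σhalf²=0.259925
  +C: nom +29.480 → Σnom=113.780; wc +0.190/-0.260 → slack +0.745/-1.075; half-tol=0.225, Σhalf²=0.310550
  +D: nom +7.010 → Σnom=120.790; wc +0.450/-0.450 → slack +1.195/-1.525; half-tol=0.450, Σhalf²=0.513050
  -E: nom -15.100 → Σnom=105.690; wc +0.382/-0.440 → slack +1.577/-1.965; half-tol=0.411, Σhalf²=0.681971
Nominal = 105.690. Worst-case = [105.690 - 1.965, 105.690 + 1.577] = [103.725, 107.267]. RSS = √0.681971 = 0.826.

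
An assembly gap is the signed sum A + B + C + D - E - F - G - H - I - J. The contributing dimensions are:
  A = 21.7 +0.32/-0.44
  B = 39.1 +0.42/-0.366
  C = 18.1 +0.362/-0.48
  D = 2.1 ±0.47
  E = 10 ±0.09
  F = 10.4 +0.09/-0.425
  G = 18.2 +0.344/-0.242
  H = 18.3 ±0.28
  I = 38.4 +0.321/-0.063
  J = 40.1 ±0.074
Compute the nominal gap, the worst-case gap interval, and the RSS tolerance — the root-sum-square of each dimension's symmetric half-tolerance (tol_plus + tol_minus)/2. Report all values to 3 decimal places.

Stack each dimension's contribution:
  +A: nom +21.700 → Σnom=21.700; wc +0.320/-0.440 → slack +0.320/-0.440; half-tol=0.380, Σhalf²=0.144400
  +B: nom +39.100 → Σnom=60.800; wc +0.420/-0.366 → slack +0.740/-0.806; half-tol=0.393, Σhalf²=0.298849
  +C: nom +18.100 → Σnom=78.900; wc +0.362/-0.480 → slack +1.102/-1.286; half-tol=0.421, Σhalf²=0.476090
  +D: nom +2.100 → Σnom=81.000; wc +0.470/-0.470 → slack +1.572/-1.756; half-tol=0.470, Σhalf²=0.696990
  -E: nom -10.000 → Σnom=71.000; wc +0.090/-0.090 → slack +1.662/-1.846; half-tol=0.090, Σhalf²=0.705090
  -F: nom -10.400 → Σnom=60.600; wc +0.425/-0.090 → slack +2.087/-1.936; half-tol=0.258, Σhalf²=0.771396
  -G: nom -18.200 → Σnom=42.400; wc +0.242/-0.344 → slack +2.329/-2.280; half-tol=0.293, Σhalf²=0.857245
  -H: nom -18.300 → Σnom=24.100; wc +0.280/-0.280 → slack +2.609/-2.560; half-tol=0.280, Σhalf²=0.935645
  -I: nom -38.400 → Σnom=-14.300; wc +0.063/-0.321 → slack +2.672/-2.881; half-tol=0.192, Σhalf²=0.972509
  -J: nom -40.100 → Σnom=-54.400; wc +0.074/-0.074 → slack +2.746/-2.955; half-tol=0.074, Σhalf²=0.977985
Nominal = -54.400. Worst-case = [-54.400 - 2.955, -54.400 + 2.746] = [-57.355, -51.654]. RSS = √0.977985 = 0.989.

nominal=-54.400 wc=[-57.355,-51.654] rss=0.989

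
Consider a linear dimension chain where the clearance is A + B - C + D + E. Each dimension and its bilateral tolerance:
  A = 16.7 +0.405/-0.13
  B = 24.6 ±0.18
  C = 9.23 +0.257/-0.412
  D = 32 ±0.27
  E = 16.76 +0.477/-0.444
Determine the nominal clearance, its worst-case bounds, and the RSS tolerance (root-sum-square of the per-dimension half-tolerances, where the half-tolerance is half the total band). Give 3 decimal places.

Stack each dimension's contribution:
  +A: nom +16.700 → Σnom=16.700; wc +0.405/-0.130 → slack +0.405/-0.130; half-tol=0.268, Σhalf²=0.071556
  +B: nom +24.600 → Σnom=41.300; wc +0.180/-0.180 → slack +0.585/-0.310; half-tol=0.180, Σhalf²=0.103956
  -C: nom -9.230 → Σnom=32.070; wc +0.412/-0.257 → slack +0.997/-0.567; half-tol=0.335, Σhalf²=0.215846
  +D: nom +32.000 → Σnom=64.070; wc +0.270/-0.270 → slack +1.267/-0.837; half-tol=0.270, Σhalf²=0.288747
  +E: nom +16.760 → Σnom=80.830; wc +0.477/-0.444 → slack +1.744/-1.281; half-tol=0.461, Σhalf²=0.500807
Nominal = 80.830. Worst-case = [80.830 - 1.281, 80.830 + 1.744] = [79.549, 82.574]. RSS = √0.500807 = 0.708.

nominal=80.830 wc=[79.549,82.574] rss=0.708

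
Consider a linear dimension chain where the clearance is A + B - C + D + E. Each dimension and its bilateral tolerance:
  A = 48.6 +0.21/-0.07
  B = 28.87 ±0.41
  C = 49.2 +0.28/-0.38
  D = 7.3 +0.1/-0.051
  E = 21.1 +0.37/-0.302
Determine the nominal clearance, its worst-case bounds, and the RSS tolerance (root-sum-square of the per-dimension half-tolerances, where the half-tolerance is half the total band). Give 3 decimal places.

Stack each dimension's contribution:
  +A: nom +48.600 → Σnom=48.600; wc +0.210/-0.070 → slack +0.210/-0.070; half-tol=0.140, Σhalf²=0.019600
  +B: nom +28.870 → Σnom=77.470; wc +0.410/-0.410 → slack +0.620/-0.480; half-tol=0.410, Σhalf²=0.187700
  -C: nom -49.200 → Σnom=28.270; wc +0.380/-0.280 → slack +1.000/-0.760; half-tol=0.330, Σhalf²=0.296600
  +D: nom +7.300 → Σnom=35.570; wc +0.100/-0.051 → slack +1.100/-0.811; half-tol=0.075, Σhalf²=0.302300
  +E: nom +21.100 → Σnom=56.670; wc +0.370/-0.302 → slack +1.470/-1.113; half-tol=0.336, Σhalf²=0.415196
Nominal = 56.670. Worst-case = [56.670 - 1.113, 56.670 + 1.470] = [55.557, 58.140]. RSS = √0.415196 = 0.644.

nominal=56.670 wc=[55.557,58.140] rss=0.644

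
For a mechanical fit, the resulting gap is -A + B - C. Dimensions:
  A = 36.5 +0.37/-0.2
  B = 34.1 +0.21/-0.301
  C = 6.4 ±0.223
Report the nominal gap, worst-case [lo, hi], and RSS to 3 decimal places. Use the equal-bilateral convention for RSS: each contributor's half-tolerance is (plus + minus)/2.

Stack each dimension's contribution:
  -A: nom -36.500 → Σnom=-36.500; wc +0.200/-0.370 → slack +0.200/-0.370; half-tol=0.285, Σhalf²=0.081225
  +B: nom +34.100 → Σnom=-2.400; wc +0.210/-0.301 → slack +0.410/-0.671; half-tol=0.256, Σhalf²=0.146505
  -C: nom -6.400 → Σnom=-8.800; wc +0.223/-0.223 → slack +0.633/-0.894; half-tol=0.223, Σhalf²=0.196234
Nominal = -8.800. Worst-case = [-8.800 - 0.894, -8.800 + 0.633] = [-9.694, -8.167]. RSS = √0.196234 = 0.443.

nominal=-8.800 wc=[-9.694,-8.167] rss=0.443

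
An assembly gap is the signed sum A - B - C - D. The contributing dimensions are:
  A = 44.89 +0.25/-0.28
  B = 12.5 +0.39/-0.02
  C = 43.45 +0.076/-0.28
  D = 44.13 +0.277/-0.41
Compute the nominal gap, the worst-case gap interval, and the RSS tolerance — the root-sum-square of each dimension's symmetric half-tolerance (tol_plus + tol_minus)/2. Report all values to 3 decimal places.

nominal=-55.190 wc=[-56.213,-54.230] rss=0.512

Stack each dimension's contribution:
  +A: nom +44.890 → Σnom=44.890; wc +0.250/-0.280 → slack +0.250/-0.280; half-tol=0.265, Σhalf²=0.070225
  -B: nom -12.500 → Σnom=32.390; wc +0.020/-0.390 → slack +0.270/-0.670; half-tol=0.205, Σhalf²=0.112250
  -C: nom -43.450 → Σnom=-11.060; wc +0.280/-0.076 → slack +0.550/-0.746; half-tol=0.178, Σhalf²=0.143934
  -D: nom -44.130 → Σnom=-55.190; wc +0.410/-0.277 → slack +0.960/-1.023; half-tol=0.344, Σhalf²=0.261926
Nominal = -55.190. Worst-case = [-55.190 - 1.023, -55.190 + 0.960] = [-56.213, -54.230]. RSS = √0.261926 = 0.512.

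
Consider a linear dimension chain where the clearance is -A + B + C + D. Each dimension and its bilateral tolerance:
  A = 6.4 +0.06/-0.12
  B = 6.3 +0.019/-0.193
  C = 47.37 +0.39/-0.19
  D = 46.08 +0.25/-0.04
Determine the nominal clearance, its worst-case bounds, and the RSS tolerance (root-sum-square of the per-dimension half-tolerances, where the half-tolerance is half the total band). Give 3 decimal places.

Stack each dimension's contribution:
  -A: nom -6.400 → Σnom=-6.400; wc +0.120/-0.060 → slack +0.120/-0.060; half-tol=0.090, Σhalf²=0.008100
  +B: nom +6.300 → Σnom=-0.100; wc +0.019/-0.193 → slack +0.139/-0.253; half-tol=0.106, Σhalf²=0.019336
  +C: nom +47.370 → Σnom=47.270; wc +0.390/-0.190 → slack +0.529/-0.443; half-tol=0.290, Σhalf²=0.103436
  +D: nom +46.080 → Σnom=93.350; wc +0.250/-0.040 → slack +0.779/-0.483; half-tol=0.145, Σhalf²=0.124461
Nominal = 93.350. Worst-case = [93.350 - 0.483, 93.350 + 0.779] = [92.867, 94.129]. RSS = √0.124461 = 0.353.

nominal=93.350 wc=[92.867,94.129] rss=0.353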